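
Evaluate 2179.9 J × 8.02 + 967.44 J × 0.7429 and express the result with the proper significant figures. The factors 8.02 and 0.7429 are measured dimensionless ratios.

2179.9 × 8.02 = 17482.798 → 1.75 × 10^4 J (3 s.f., last digit at the 10^2 place).
967.44 × 0.7429 = 718.711176 → 7.187 × 10^2 J (4 s.f., last digit at the 10^-1 place).
Sum: 18201.509176 J; keep the coarser place, 10^2.
Result: 1.82 × 10^4 J.

1.82 × 10^4 J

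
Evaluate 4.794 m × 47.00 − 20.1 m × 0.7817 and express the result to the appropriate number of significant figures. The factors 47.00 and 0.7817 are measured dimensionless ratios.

209.6 m

4.794 × 47.00 = 225.318 → 2.253 × 10^2 m (4 s.f., last digit at the 10^-1 place).
20.1 × 0.7817 = 15.71217 → 15.7 m (3 s.f., last digit at the 10^-1 place).
Difference: 209.60583 m; keep the coarser place, 10^-1.
Result: 209.6 m.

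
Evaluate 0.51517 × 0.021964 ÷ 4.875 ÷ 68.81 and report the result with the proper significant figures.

0.51517 × 0.021964 ÷ 4.875 ÷ 68.81 = 0.0000337315130255…
Multiplication/division keeps the fewest significant figures: 0.51517 → 5 s.f., 0.021964 → 5 s.f., 4.875 → 4 s.f., 68.81 → 4 s.f.; limit is 4.
Rounded to 4 significant figures: 3.373 × 10⁻⁵.

3.373 × 10⁻⁵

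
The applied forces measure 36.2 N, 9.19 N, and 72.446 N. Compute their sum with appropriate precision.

117.8 N

36.2 N + 9.19 N + 72.446 N = 117.836 N.
Addition/subtraction keeps the fewest decimal places: 36.2 → 1 decimal place, 9.19 → 2 decimal places, 72.446 → 3 decimal places; limit is 1.
Rounded to 1 decimal place: 117.8 N.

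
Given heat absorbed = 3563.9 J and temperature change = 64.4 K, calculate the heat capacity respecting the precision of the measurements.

heat capacity = 3563.9 J ÷ 64.4 K = 55.3400621118… J/K.
3563.9 has 5 significant figures; 64.4 has 3.
Division/multiplication keeps the fewest: 3 significant figures.
Rounded: 55.3 J/K.

55.3 J/K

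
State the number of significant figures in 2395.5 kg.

5

2395.5: every digit is nonzero and significant.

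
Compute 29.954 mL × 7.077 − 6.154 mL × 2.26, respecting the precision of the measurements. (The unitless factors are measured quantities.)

198.1 mL

29.954 × 7.077 = 211.984458 → 2.120 × 10² mL (4 s.f., last digit at the 10^-1 place).
6.154 × 2.26 = 13.90804 → 13.9 mL (3 s.f., last digit at the 10^-1 place).
Difference: 198.076418 mL; keep the coarser place, 10^-1.
Result: 198.1 mL.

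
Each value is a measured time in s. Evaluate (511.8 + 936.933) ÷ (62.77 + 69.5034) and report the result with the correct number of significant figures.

511.8 + 936.933 = 1448.733, limited to 1 d.p. → 5 s.f.; 62.77 + 69.5034 = 132.2734, limited to 2 d.p. → 5 s.f.
Carrying full precision, 1448.733 ÷ 132.2734 = 10.9525649148…; keep min(5, 5) = 5 s.f.
Rounded to 5 significant figures: 10.953.

10.953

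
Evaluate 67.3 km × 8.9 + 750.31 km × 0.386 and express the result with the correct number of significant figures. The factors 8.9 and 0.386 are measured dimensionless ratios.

8.9 × 10² km

67.3 × 8.9 = 598.97 → 6.0 × 10² km (2 s.f., last digit at the 10^1 place).
750.31 × 0.386 = 289.61966 → 2.90 × 10² km (3 s.f., last digit at the 10^0 place).
Sum: 888.58966 km; keep the coarser place, 10^1.
Result: 8.9 × 10² km.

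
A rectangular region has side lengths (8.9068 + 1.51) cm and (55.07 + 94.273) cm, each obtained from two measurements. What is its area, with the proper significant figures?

8.9068 + 1.51 = 10.4168, limited to 2 d.p. → 4 s.f.; 55.07 + 94.273 = 149.343, limited to 2 d.p. → 5 s.f.
Carrying full precision, 10.4168 × 149.343 = 1555.6761624; keep min(4, 5) = 4 s.f.
Rounded to 4 significant figures: 1556 cm².

1556 cm²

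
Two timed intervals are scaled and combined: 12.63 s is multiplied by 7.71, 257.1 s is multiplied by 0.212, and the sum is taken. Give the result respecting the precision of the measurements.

151.9 s

12.63 × 7.71 = 97.3773 → 97.4 s (3 s.f., last digit at the 10^-1 place).
257.1 × 0.212 = 54.5052 → 54.5 s (3 s.f., last digit at the 10^-1 place).
Sum: 151.8825 s; keep the coarser place, 10^-1.
Result: 151.9 s.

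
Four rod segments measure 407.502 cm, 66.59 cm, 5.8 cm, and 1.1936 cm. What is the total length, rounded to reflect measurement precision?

481.1 cm

407.502 cm + 66.59 cm + 5.8 cm + 1.1936 cm = 481.0856 cm.
Addition/subtraction keeps the fewest decimal places: 407.502 → 3 decimal places, 66.59 → 2 decimal places, 5.8 → 1 decimal place, 1.1936 → 4 decimal places; limit is 1.
Rounded to 1 decimal place: 481.1 cm.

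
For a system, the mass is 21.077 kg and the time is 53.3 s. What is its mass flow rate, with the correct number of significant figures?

0.395 kg/s

mass flow rate = 21.077 kg ÷ 53.3 s = 0.395440900563… kg/s.
21.077 has 5 significant figures; 53.3 has 3.
Division/multiplication keeps the fewest: 3 significant figures.
Rounded: 0.395 kg/s.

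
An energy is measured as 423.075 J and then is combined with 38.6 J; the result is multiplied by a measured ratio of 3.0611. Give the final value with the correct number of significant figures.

1413 J

423.075 J + 38.6 J = 461.675 J; the sum is limited to 1 decimal place (4 s.f.).
Carrying full precision, 461.675 × 3.0611 = 1413.2333425 J; 3.0611 has 5 s.f., so the result keeps min(4, 5) = 4 s.f.
Rounded to 4 significant figures: 1413 J.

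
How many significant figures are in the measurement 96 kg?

96: every digit is nonzero and significant.

2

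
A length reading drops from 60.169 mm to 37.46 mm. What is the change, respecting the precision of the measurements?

60.169 mm − 37.46 mm = 22.709 mm.
Addition/subtraction keeps the fewest decimal places: 60.169 → 3 decimal places, 37.46 → 2 decimal places; limit is 2.
Rounded to 2 decimal places: 22.71 mm.

22.71 mm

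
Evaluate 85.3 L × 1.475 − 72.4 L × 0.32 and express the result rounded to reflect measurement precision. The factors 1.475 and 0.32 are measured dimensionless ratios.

85.3 × 1.475 = 125.8175 → 1.26 × 10^2 L (3 s.f., last digit at the 10^0 place).
72.4 × 0.32 = 23.168 → 23 L (2 s.f., last digit at the 10^0 place).
Difference: 102.6495 L; keep the coarser place, 10^0.
Result: 103 L.

103 L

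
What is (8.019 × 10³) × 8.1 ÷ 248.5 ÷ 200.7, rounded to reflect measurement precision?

(8.019 × 10³) × 8.1 ÷ 248.5 ÷ 200.7 = 1.30236125272…
Multiplication/division keeps the fewest significant figures: 8.019 × 10³ → 4 s.f., 8.1 → 2 s.f., 248.5 → 4 s.f., 200.7 → 4 s.f.; limit is 2.
Rounded to 2 significant figures: 1.3.

1.3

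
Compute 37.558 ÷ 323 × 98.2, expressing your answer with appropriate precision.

11.4

37.558 ÷ 323 × 98.2 = 11.4185622291…
Multiplication/division keeps the fewest significant figures: 37.558 → 5 s.f., 323 → 3 s.f., 98.2 → 3 s.f.; limit is 3.
Rounded to 3 significant figures: 11.4.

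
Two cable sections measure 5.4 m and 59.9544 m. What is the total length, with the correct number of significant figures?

5.4 m + 59.9544 m = 65.3544 m.
Addition/subtraction keeps the fewest decimal places: 5.4 → 1 decimal place, 59.9544 → 4 decimal places; limit is 1.
Rounded to 1 decimal place: 65.4 m.

65.4 m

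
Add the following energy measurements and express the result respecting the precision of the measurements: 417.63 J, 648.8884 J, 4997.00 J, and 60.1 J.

6123.6 J

417.63 J + 648.8884 J + 4997.00 J + 60.1 J = 6123.6184 J.
Addition/subtraction keeps the fewest decimal places: 417.63 → 2 decimal places, 648.8884 → 4 decimal places, 4997.00 → 2 decimal places, 60.1 → 1 decimal place; limit is 1.
Rounded to 1 decimal place: 6123.6 J.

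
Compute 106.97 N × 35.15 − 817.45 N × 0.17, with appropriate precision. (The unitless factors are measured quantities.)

106.97 × 35.15 = 3759.9955 → 3.760 × 10³ N (4 s.f., last digit at the 10^0 place).
817.45 × 0.17 = 138.9665 → 1.4 × 10² N (2 s.f., last digit at the 10^1 place).
Difference: 3621.029 N; keep the coarser place, 10^1.
Result: 3.62 × 10³ N.

3.62 × 10³ N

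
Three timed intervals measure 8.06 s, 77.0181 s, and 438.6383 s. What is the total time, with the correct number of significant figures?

8.06 s + 77.0181 s + 438.6383 s = 523.7164 s.
Addition/subtraction keeps the fewest decimal places: 8.06 → 2 decimal places, 77.0181 → 4 decimal places, 438.6383 → 4 decimal places; limit is 2.
Rounded to 2 decimal places: 523.72 s.

523.72 s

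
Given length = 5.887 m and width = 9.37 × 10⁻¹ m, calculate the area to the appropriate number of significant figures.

area = 5.887 m × 9.37 × 10⁻¹ m = 5.516119 m².
5.887 has 4 significant figures; 9.37 × 10⁻¹ has 3.
Division/multiplication keeps the fewest: 3 significant figures.
Rounded: 5.52 m².

5.52 m²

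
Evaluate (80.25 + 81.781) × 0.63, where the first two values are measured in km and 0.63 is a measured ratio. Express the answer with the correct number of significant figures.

80.25 km + 81.781 km = 162.031 km; the sum is limited to 2 decimal places (5 s.f.).
Carrying full precision, 162.031 × 0.63 = 102.07953 km; 0.63 has 2 s.f., so the result keeps min(5, 2) = 2 s.f.
Rounded to 2 significant figures: 1.0 × 10² km.

1.0 × 10² km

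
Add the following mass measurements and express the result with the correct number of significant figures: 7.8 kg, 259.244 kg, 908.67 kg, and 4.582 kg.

7.8 kg + 259.244 kg + 908.67 kg + 4.582 kg = 1180.296 kg.
Addition/subtraction keeps the fewest decimal places: 7.8 → 1 decimal place, 259.244 → 3 decimal places, 908.67 → 2 decimal places, 4.582 → 3 decimal places; limit is 1.
Rounded to 1 decimal place: 1180.3 kg.

1180.3 kg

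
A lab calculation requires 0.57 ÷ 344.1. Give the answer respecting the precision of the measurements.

0.57 ÷ 344.1 = 0.00165649520488…
Multiplication/division keeps the fewest significant figures: 0.57 → 2 s.f., 344.1 → 4 s.f.; limit is 2.
Rounded to 2 significant figures: 0.0017.

0.0017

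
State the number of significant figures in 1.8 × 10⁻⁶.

1.8 × 10⁻⁶: in scientific notation every digit of the coefficient is significant.

2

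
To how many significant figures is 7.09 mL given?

3

7.09: zeros between nonzero digits are significant.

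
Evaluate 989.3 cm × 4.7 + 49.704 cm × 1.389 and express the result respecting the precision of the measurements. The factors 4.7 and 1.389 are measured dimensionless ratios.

989.3 × 4.7 = 4649.71 → 4.6 × 10^3 cm (2 s.f., last digit at the 10^2 place).
49.704 × 1.389 = 69.038856 → 69.04 cm (4 s.f., last digit at the 10^-2 place).
Sum: 4718.748856 cm; keep the coarser place, 10^2.
Result: 4.7 × 10^3 cm.

4.7 × 10^3 cm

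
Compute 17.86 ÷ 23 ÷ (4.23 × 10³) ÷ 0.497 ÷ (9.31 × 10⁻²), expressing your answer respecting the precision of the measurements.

17.86 ÷ 23 ÷ (4.23 × 10³) ÷ 0.497 ÷ (9.31 × 10⁻²) = 0.00396741089344…
Multiplication/division keeps the fewest significant figures: 17.86 → 4 s.f., 23 → 2 s.f., 4.23 × 10³ → 3 s.f., 0.497 → 3 s.f., 9.31 × 10⁻² → 3 s.f.; limit is 2.
Rounded to 2 significant figures: 0.0040.

0.0040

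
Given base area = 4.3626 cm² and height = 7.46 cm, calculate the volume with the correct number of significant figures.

volume = 4.3626 cm² × 7.46 cm = 32.544996 cm³.
4.3626 has 5 significant figures; 7.46 has 3.
Division/multiplication keeps the fewest: 3 significant figures.
Rounded: 32.5 cm³.

32.5 cm³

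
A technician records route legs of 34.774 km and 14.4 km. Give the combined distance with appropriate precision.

49.2 km

34.774 km + 14.4 km = 49.174 km.
Addition/subtraction keeps the fewest decimal places: 34.774 → 3 decimal places, 14.4 → 1 decimal place; limit is 1.
Rounded to 1 decimal place: 49.2 km.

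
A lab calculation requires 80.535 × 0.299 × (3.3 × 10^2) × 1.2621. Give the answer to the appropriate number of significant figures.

1.0 × 10^4

80.535 × 0.299 × (3.3 × 10^2) × 1.2621 = 10029.1368627…
Multiplication/division keeps the fewest significant figures: 80.535 → 5 s.f., 0.299 → 3 s.f., 3.3 × 10^2 → 2 s.f., 1.2621 → 5 s.f.; limit is 2.
Rounded to 2 significant figures: 1.0 × 10^4.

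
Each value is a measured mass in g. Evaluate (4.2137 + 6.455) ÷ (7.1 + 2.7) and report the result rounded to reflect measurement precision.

1.1

4.2137 + 6.455 = 10.6687, limited to 3 d.p. → 5 s.f.; 7.1 + 2.7 = 9.8, limited to 1 d.p. → 2 s.f.
Carrying full precision, 10.6687 ÷ 9.8 = 1.08864285714…; keep min(5, 2) = 2 s.f.
Rounded to 2 significant figures: 1.1.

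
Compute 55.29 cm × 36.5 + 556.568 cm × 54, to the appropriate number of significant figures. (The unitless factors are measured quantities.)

55.29 × 36.5 = 2018.085 → 2.02 × 10³ cm (3 s.f., last digit at the 10^1 place).
556.568 × 54 = 30054.672 → 3.0 × 10⁴ cm (2 s.f., last digit at the 10^3 place).
Sum: 32072.757 cm; keep the coarser place, 10^3.
Result: 3.2 × 10⁴ cm.

3.2 × 10⁴ cm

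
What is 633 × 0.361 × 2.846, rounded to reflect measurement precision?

633 × 0.361 × 2.846 = 650.347998
Multiplication/division keeps the fewest significant figures: 633 → 3 s.f., 0.361 → 3 s.f., 2.846 → 4 s.f.; limit is 3.
Rounded to 3 significant figures: 6.50 × 10².

6.50 × 10²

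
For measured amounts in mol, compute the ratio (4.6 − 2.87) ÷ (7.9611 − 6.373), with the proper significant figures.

4.6 − 2.87 = 1.73, limited to 1 d.p. → 2 s.f.; 7.9611 − 6.373 = 1.5881, limited to 3 d.p. → 4 s.f.
Carrying full precision, 1.73 ÷ 1.5881 = 1.08935205592…; keep min(2, 4) = 2 s.f.
Rounded to 2 significant figures: 1.1.

1.1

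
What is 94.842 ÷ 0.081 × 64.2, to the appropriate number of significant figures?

7.5 × 10⁴

94.842 ÷ 0.081 × 64.2 = 75171.0666667…
Multiplication/division keeps the fewest significant figures: 94.842 → 5 s.f., 0.081 → 2 s.f., 64.2 → 3 s.f.; limit is 2.
Rounded to 2 significant figures: 7.5 × 10⁴.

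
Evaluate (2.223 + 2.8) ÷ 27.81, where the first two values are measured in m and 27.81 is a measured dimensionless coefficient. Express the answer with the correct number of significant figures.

0.18 m

2.223 m + 2.8 m = 5.023 m; the sum is limited to 1 decimal place (2 s.f.).
Carrying full precision, 5.023 ÷ 27.81 = 0.18061848256… m; 27.81 has 4 s.f., so the result keeps min(2, 4) = 2 s.f.
Rounded to 2 significant figures: 0.18 m.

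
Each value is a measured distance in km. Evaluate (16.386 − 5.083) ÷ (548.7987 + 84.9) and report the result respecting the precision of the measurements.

16.386 − 5.083 = 11.303, limited to 3 d.p. → 5 s.f.; 548.7987 + 84.9 = 633.6987, limited to 1 d.p. → 4 s.f.
Carrying full precision, 11.303 ÷ 633.6987 = 0.0178365522921…; keep min(5, 4) = 4 s.f.
Rounded to 4 significant figures: 0.01784.

0.01784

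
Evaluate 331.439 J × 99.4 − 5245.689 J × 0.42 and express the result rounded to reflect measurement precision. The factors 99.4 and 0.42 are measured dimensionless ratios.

331.439 × 99.4 = 32945.0366 → 3.29 × 10^4 J (3 s.f., last digit at the 10^2 place).
5245.689 × 0.42 = 2203.18938 → 2.2 × 10^3 J (2 s.f., last digit at the 10^2 place).
Difference: 30741.84722 J; keep the coarser place, 10^2.
Result: 3.07 × 10^4 J.

3.07 × 10^4 J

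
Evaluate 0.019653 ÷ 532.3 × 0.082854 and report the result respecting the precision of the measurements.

0.019653 ÷ 532.3 × 0.082854 = 0.00000305904501597…
Multiplication/division keeps the fewest significant figures: 0.019653 → 5 s.f., 532.3 → 4 s.f., 0.082854 → 5 s.f.; limit is 4.
Rounded to 4 significant figures: 3.059 × 10^-6.

3.059 × 10^-6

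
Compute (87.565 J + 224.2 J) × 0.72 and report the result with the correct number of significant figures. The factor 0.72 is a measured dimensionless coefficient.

2.2 × 10² J

87.565 J + 224.2 J = 311.765 J; the sum is limited to 1 decimal place (4 s.f.).
Carrying full precision, 311.765 × 0.72 = 224.4708 J; 0.72 has 2 s.f., so the result keeps min(4, 2) = 2 s.f.
Rounded to 2 significant figures: 2.2 × 10² J.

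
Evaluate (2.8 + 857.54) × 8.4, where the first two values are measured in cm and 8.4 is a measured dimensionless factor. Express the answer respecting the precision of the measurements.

7.2 × 10^3 cm

2.8 cm + 857.54 cm = 860.34 cm; the sum is limited to 1 decimal place (4 s.f.).
Carrying full precision, 860.34 × 8.4 = 7226.856 cm; 8.4 has 2 s.f., so the result keeps min(4, 2) = 2 s.f.
Rounded to 2 significant figures: 7.2 × 10^3 cm.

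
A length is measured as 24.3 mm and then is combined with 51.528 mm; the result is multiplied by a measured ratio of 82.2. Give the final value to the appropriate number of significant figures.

6.23 × 10^3 mm

24.3 mm + 51.528 mm = 75.828 mm; the sum is limited to 1 decimal place (3 s.f.).
Carrying full precision, 75.828 × 82.2 = 6233.0616 mm; 82.2 has 3 s.f., so the result keeps min(3, 3) = 3 s.f.
Rounded to 3 significant figures: 6.23 × 10^3 mm.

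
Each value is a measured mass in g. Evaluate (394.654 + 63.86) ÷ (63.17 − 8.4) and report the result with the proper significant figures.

394.654 + 63.86 = 458.514, limited to 2 d.p. → 5 s.f.; 63.17 − 8.4 = 54.77, limited to 1 d.p. → 3 s.f.
Carrying full precision, 458.514 ÷ 54.77 = 8.37162680299…; keep min(5, 3) = 3 s.f.
Rounded to 3 significant figures: 8.37.

8.37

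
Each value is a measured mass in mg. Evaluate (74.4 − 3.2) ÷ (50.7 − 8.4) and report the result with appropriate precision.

1.68

74.4 − 3.2 = 71.2, limited to 1 d.p. → 3 s.f.; 50.7 − 8.4 = 42.3, limited to 1 d.p. → 3 s.f.
Carrying full precision, 71.2 ÷ 42.3 = 1.68321513002…; keep min(3, 3) = 3 s.f.
Rounded to 3 significant figures: 1.68.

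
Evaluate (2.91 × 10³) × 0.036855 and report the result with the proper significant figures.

(2.91 × 10³) × 0.036855 = 107.24805
Multiplication/division keeps the fewest significant figures: 2.91 × 10³ → 3 s.f., 0.036855 → 5 s.f.; limit is 3.
Rounded to 3 significant figures: 107.

107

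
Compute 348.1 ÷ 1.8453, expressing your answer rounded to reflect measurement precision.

188.6

348.1 ÷ 1.8453 = 188.64141332…
Multiplication/division keeps the fewest significant figures: 348.1 → 4 s.f., 1.8453 → 5 s.f.; limit is 4.
Rounded to 4 significant figures: 188.6.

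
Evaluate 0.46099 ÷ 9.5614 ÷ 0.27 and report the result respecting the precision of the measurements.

0.46099 ÷ 9.5614 ÷ 0.27 = 0.178569076743…
Multiplication/division keeps the fewest significant figures: 0.46099 → 5 s.f., 9.5614 → 5 s.f., 0.27 → 2 s.f.; limit is 2.
Rounded to 2 significant figures: 0.18.

0.18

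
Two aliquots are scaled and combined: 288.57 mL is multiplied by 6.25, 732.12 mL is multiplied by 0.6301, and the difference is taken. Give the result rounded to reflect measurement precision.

288.57 × 6.25 = 1803.5625 → 1.80 × 10³ mL (3 s.f., last digit at the 10^1 place).
732.12 × 0.6301 = 461.308812 → 461.3 mL (4 s.f., last digit at the 10^-1 place).
Difference: 1342.253688 mL; keep the coarser place, 10^1.
Result: 1.34 × 10³ mL.

1.34 × 10³ mL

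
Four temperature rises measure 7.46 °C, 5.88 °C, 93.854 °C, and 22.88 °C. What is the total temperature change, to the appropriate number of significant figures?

130.07 °C

7.46 °C + 5.88 °C + 93.854 °C + 22.88 °C = 130.074 °C.
Addition/subtraction keeps the fewest decimal places: 7.46 → 2 decimal places, 5.88 → 2 decimal places, 93.854 → 3 decimal places, 22.88 → 2 decimal places; limit is 2.
Rounded to 2 decimal places: 130.07 °C.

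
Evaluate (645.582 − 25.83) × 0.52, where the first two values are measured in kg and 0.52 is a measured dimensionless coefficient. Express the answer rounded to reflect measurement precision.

645.582 kg − 25.83 kg = 619.752 kg; the difference is limited to 2 decimal places (5 s.f.).
Carrying full precision, 619.752 × 0.52 = 322.27104 kg; 0.52 has 2 s.f., so the result keeps min(5, 2) = 2 s.f.
Rounded to 2 significant figures: 3.2 × 10² kg.

3.2 × 10² kg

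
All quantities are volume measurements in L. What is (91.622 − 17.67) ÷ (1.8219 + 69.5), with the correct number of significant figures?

1.04

91.622 − 17.67 = 73.952, limited to 2 d.p. → 4 s.f.; 1.8219 + 69.5 = 71.3219, limited to 1 d.p. → 3 s.f.
Carrying full precision, 73.952 ÷ 71.3219 = 1.03687647132…; keep min(4, 3) = 3 s.f.
Rounded to 3 significant figures: 1.04.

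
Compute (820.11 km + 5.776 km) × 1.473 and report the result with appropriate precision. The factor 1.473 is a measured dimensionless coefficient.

1.217 × 10³ km

820.11 km + 5.776 km = 825.886 km; the sum is limited to 2 decimal places (5 s.f.).
Carrying full precision, 825.886 × 1.473 = 1216.530078 km; 1.473 has 4 s.f., so the result keeps min(5, 4) = 4 s.f.
Rounded to 4 significant figures: 1.217 × 10³ km.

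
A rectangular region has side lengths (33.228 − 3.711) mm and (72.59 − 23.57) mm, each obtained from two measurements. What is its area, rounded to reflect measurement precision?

1447 mm²

33.228 − 3.711 = 29.517, limited to 3 d.p. → 5 s.f.; 72.59 − 23.57 = 49.02, limited to 2 d.p. → 4 s.f.
Carrying full precision, 29.517 × 49.02 = 1446.92334; keep min(5, 4) = 4 s.f.
Rounded to 4 significant figures: 1447 mm².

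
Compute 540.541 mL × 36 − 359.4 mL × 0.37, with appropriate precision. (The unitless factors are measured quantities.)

540.541 × 36 = 19459.476 → 1.9 × 10^4 mL (2 s.f., last digit at the 10^3 place).
359.4 × 0.37 = 132.978 → 1.3 × 10^2 mL (2 s.f., last digit at the 10^1 place).
Difference: 19326.498 mL; keep the coarser place, 10^3.
Result: 1.9 × 10^4 mL.

1.9 × 10^4 mL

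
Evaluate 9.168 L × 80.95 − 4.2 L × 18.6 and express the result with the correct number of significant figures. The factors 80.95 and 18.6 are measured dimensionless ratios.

664 L

9.168 × 80.95 = 742.1496 → 742.1 L (4 s.f., last digit at the 10^-1 place).
4.2 × 18.6 = 78.12 → 78 L (2 s.f., last digit at the 10^0 place).
Difference: 664.0296 L; keep the coarser place, 10^0.
Result: 664 L.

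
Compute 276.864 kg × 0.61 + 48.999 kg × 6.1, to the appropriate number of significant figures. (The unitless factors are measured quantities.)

4.7 × 10^2 kg

276.864 × 0.61 = 168.88704 → 1.7 × 10^2 kg (2 s.f., last digit at the 10^1 place).
48.999 × 6.1 = 298.8939 → 3.0 × 10^2 kg (2 s.f., last digit at the 10^1 place).
Sum: 467.78094 kg; keep the coarser place, 10^1.
Result: 4.7 × 10^2 kg.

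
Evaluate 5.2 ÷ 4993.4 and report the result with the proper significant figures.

0.0010

5.2 ÷ 4993.4 = 0.00104137461449…
Multiplication/division keeps the fewest significant figures: 5.2 → 2 s.f., 4993.4 → 5 s.f.; limit is 2.
Rounded to 2 significant figures: 0.0010.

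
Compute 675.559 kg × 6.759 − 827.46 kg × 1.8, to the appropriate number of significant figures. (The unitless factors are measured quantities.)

3.1 × 10^3 kg

675.559 × 6.759 = 4566.103281 → 4.566 × 10^3 kg (4 s.f., last digit at the 10^0 place).
827.46 × 1.8 = 1489.428 → 1.5 × 10^3 kg (2 s.f., last digit at the 10^2 place).
Difference: 3076.675281 kg; keep the coarser place, 10^2.
Result: 3.1 × 10^3 kg.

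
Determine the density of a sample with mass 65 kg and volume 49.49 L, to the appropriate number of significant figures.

density = 65 kg ÷ 49.49 L = 1.31339664579… kg/L.
65 has 2 significant figures; 49.49 has 4.
Division/multiplication keeps the fewest: 2 significant figures.
Rounded: 1.3 kg/L.

1.3 kg/L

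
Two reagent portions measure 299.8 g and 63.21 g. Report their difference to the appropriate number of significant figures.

236.6 g

299.8 g − 63.21 g = 236.59 g.
Addition/subtraction keeps the fewest decimal places: 299.8 → 1 decimal place, 63.21 → 2 decimal places; limit is 1.
Rounded to 1 decimal place: 236.6 g.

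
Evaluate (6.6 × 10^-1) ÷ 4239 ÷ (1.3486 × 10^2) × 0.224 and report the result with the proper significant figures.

(6.6 × 10^-1) ÷ 4239 ÷ (1.3486 × 10^2) × 0.224 = 2.58610040304 × 10^-7…
Multiplication/division keeps the fewest significant figures: 6.6 × 10^-1 → 2 s.f., 4239 → 4 s.f., 1.3486 × 10^2 → 5 s.f., 0.224 → 3 s.f.; limit is 2.
Rounded to 2 significant figures: 2.6 × 10^-7.

2.6 × 10^-7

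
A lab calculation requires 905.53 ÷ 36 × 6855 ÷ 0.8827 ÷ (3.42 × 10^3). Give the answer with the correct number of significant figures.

905.53 ÷ 36 × 6855 ÷ 0.8827 ÷ (3.42 × 10^3) = 57.1174182372…
Multiplication/division keeps the fewest significant figures: 905.53 → 5 s.f., 36 → 2 s.f., 6855 → 4 s.f., 0.8827 → 4 s.f., 3.42 × 10^3 → 3 s.f.; limit is 2.
Rounded to 2 significant figures: 57.

57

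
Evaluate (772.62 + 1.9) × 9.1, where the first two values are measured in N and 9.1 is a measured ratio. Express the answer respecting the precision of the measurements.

772.62 N + 1.9 N = 774.52 N; the sum is limited to 1 decimal place (4 s.f.).
Carrying full precision, 774.52 × 9.1 = 7048.132 N; 9.1 has 2 s.f., so the result keeps min(4, 2) = 2 s.f.
Rounded to 2 significant figures: 7.0 × 10³ N.

7.0 × 10³ N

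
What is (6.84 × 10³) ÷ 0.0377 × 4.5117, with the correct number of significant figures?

8.19 × 10⁵

(6.84 × 10³) ÷ 0.0377 × 4.5117 = 818568.381963…
Multiplication/division keeps the fewest significant figures: 6.84 × 10³ → 3 s.f., 0.0377 → 3 s.f., 4.5117 → 5 s.f.; limit is 3.
Rounded to 3 significant figures: 8.19 × 10⁵.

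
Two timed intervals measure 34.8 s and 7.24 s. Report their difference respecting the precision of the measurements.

27.6 s

34.8 s − 7.24 s = 27.56 s.
Addition/subtraction keeps the fewest decimal places: 34.8 → 1 decimal place, 7.24 → 2 decimal places; limit is 1.
Rounded to 1 decimal place: 27.6 s.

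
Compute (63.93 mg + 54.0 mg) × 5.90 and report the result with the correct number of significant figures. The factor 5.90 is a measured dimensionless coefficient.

63.93 mg + 54.0 mg = 117.93 mg; the sum is limited to 1 decimal place (4 s.f.).
Carrying full precision, 117.93 × 5.90 = 695.787 mg; 5.90 has 3 s.f., so the result keeps min(4, 3) = 3 s.f.
Rounded to 3 significant figures: 696 mg.

696 mg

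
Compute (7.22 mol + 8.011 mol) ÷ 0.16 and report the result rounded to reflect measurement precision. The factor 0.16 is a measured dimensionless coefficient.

95 mol

7.22 mol + 8.011 mol = 15.231 mol; the sum is limited to 2 decimal places (4 s.f.).
Carrying full precision, 15.231 ÷ 0.16 = 95.19375 mol; 0.16 has 2 s.f., so the result keeps min(4, 2) = 2 s.f.
Rounded to 2 significant figures: 95 mol.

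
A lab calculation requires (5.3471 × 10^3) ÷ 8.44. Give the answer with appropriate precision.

(5.3471 × 10^3) ÷ 8.44 = 633.542654028…
Multiplication/division keeps the fewest significant figures: 5.3471 × 10^3 → 5 s.f., 8.44 → 3 s.f.; limit is 3.
Rounded to 3 significant figures: 634.

634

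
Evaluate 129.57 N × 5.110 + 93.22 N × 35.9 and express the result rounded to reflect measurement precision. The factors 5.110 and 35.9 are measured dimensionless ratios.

4.01 × 10^3 N

129.57 × 5.110 = 662.1027 → 662.1 N (4 s.f., last digit at the 10^-1 place).
93.22 × 35.9 = 3346.598 → 3.35 × 10^3 N (3 s.f., last digit at the 10^1 place).
Sum: 4008.7007 N; keep the coarser place, 10^1.
Result: 4.01 × 10^3 N.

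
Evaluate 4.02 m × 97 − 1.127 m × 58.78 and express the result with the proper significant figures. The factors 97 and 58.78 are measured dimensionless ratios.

3.2 × 10² m

4.02 × 97 = 389.94 → 3.9 × 10² m (2 s.f., last digit at the 10^1 place).
1.127 × 58.78 = 66.24506 → 66.25 m (4 s.f., last digit at the 10^-2 place).
Difference: 323.69494 m; keep the coarser place, 10^1.
Result: 3.2 × 10² m.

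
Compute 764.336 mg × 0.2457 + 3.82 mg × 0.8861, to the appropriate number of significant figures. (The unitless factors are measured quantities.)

191.2 mg

764.336 × 0.2457 = 187.7973552 → 187.8 mg (4 s.f., last digit at the 10^-1 place).
3.82 × 0.8861 = 3.384902 → 3.38 mg (3 s.f., last digit at the 10^-2 place).
Sum: 191.1822572 mg; keep the coarser place, 10^-1.
Result: 191.2 mg.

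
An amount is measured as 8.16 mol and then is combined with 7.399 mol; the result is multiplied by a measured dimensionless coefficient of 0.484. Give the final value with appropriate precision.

7.53 mol

8.16 mol + 7.399 mol = 15.559 mol; the sum is limited to 2 decimal places (4 s.f.).
Carrying full precision, 15.559 × 0.484 = 7.530556 mol; 0.484 has 3 s.f., so the result keeps min(4, 3) = 3 s.f.
Rounded to 3 significant figures: 7.53 mol.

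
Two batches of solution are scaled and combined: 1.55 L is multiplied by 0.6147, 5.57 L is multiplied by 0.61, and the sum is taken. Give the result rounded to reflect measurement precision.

4.4 L

1.55 × 0.6147 = 0.952785 → 0.953 L (3 s.f., last digit at the 10^-3 place).
5.57 × 0.61 = 3.3977 → 3.4 L (2 s.f., last digit at the 10^-1 place).
Sum: 4.350485 L; keep the coarser place, 10^-1.
Result: 4.4 L.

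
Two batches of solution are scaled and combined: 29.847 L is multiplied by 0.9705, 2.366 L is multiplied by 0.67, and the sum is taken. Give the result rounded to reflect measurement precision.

30.6 L

29.847 × 0.9705 = 28.9665135 → 28.97 L (4 s.f., last digit at the 10^-2 place).
2.366 × 0.67 = 1.58522 → 1.6 L (2 s.f., last digit at the 10^-1 place).
Sum: 30.5517335 L; keep the coarser place, 10^-1.
Result: 30.6 L.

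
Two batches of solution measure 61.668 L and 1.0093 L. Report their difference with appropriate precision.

60.659 L

61.668 L − 1.0093 L = 60.6587 L.
Addition/subtraction keeps the fewest decimal places: 61.668 → 3 decimal places, 1.0093 → 4 decimal places; limit is 3.
Rounded to 3 decimal places: 60.659 L.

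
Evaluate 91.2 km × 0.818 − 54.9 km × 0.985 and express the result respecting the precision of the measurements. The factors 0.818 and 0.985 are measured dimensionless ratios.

20.5 km

91.2 × 0.818 = 74.6016 → 74.6 km (3 s.f., last digit at the 10^-1 place).
54.9 × 0.985 = 54.0765 → 54.1 km (3 s.f., last digit at the 10^-1 place).
Difference: 20.5251 km; keep the coarser place, 10^-1.
Result: 20.5 km.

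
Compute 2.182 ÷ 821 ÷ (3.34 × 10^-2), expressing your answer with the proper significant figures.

2.182 ÷ 821 ÷ (3.34 × 10^-2) = 0.0795728883281…
Multiplication/division keeps the fewest significant figures: 2.182 → 4 s.f., 821 → 3 s.f., 3.34 × 10^-2 → 3 s.f.; limit is 3.
Rounded to 3 significant figures: 0.0796.

0.0796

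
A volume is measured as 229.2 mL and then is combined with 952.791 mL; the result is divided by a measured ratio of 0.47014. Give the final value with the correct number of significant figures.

2514.1 mL

229.2 mL + 952.791 mL = 1181.991 mL; the sum is limited to 1 decimal place (5 s.f.).
Carrying full precision, 1181.991 ÷ 0.47014 = 2514.12557961… mL; 0.47014 has 5 s.f., so the result keeps min(5, 5) = 5 s.f.
Rounded to 5 significant figures: 2514.1 mL.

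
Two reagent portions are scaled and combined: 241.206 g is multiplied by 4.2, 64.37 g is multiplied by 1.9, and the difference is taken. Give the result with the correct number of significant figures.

9 × 10² g

241.206 × 4.2 = 1013.0652 → 1.0 × 10³ g (2 s.f., last digit at the 10^2 place).
64.37 × 1.9 = 122.303 → 1.2 × 10² g (2 s.f., last digit at the 10^1 place).
Difference: 890.7622 g; keep the coarser place, 10^2.
Result: 9 × 10² g.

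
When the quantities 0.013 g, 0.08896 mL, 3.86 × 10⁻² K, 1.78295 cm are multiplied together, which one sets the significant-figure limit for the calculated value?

0.013 g

0.013 g → 2 s.f.; 0.08896 mL → 4 s.f.; 3.86 × 10⁻² K → 3 s.f.; 1.78295 cm → 6 s.f.
The fewest is 2 significant figures, from 0.013 g.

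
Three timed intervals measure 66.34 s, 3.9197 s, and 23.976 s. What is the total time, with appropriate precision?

66.34 s + 3.9197 s + 23.976 s = 94.2357 s.
Addition/subtraction keeps the fewest decimal places: 66.34 → 2 decimal places, 3.9197 → 4 decimal places, 23.976 → 3 decimal places; limit is 2.
Rounded to 2 decimal places: 94.24 s.

94.24 s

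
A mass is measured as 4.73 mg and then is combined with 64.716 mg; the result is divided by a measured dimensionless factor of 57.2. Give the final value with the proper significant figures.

1.21 mg

4.73 mg + 64.716 mg = 69.446 mg; the sum is limited to 2 decimal places (4 s.f.).
Carrying full precision, 69.446 ÷ 57.2 = 1.21409090909… mg; 57.2 has 3 s.f., so the result keeps min(4, 3) = 3 s.f.
Rounded to 3 significant figures: 1.21 mg.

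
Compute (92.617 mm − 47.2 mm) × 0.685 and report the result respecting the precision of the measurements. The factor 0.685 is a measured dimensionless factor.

92.617 mm − 47.2 mm = 45.417 mm; the difference is limited to 1 decimal place (3 s.f.).
Carrying full precision, 45.417 × 0.685 = 31.110645 mm; 0.685 has 3 s.f., so the result keeps min(3, 3) = 3 s.f.
Rounded to 3 significant figures: 31.1 mm.

31.1 mm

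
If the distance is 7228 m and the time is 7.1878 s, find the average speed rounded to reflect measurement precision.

1006 m/s

average speed = 7228 m ÷ 7.1878 s = 1005.59281004… m/s.
7228 has 4 significant figures; 7.1878 has 5.
Division/multiplication keeps the fewest: 4 significant figures.
Rounded: 1006 m/s.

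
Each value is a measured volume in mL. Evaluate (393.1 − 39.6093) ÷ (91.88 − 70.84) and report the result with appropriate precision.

393.1 − 39.6093 = 353.4907, limited to 1 d.p. → 4 s.f.; 91.88 − 70.84 = 21.04, limited to 2 d.p. → 4 s.f.
Carrying full precision, 353.4907 ÷ 21.04 = 16.8008887833…; keep min(4, 4) = 4 s.f.
Rounded to 4 significant figures: 16.80.

16.80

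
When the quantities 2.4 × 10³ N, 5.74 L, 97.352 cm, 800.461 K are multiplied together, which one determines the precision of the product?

2.4 × 10³ N

2.4 × 10³ N → 2 s.f.; 5.74 L → 3 s.f.; 97.352 cm → 5 s.f.; 800.461 K → 6 s.f.
The fewest is 2 significant figures, from 2.4 × 10³ N.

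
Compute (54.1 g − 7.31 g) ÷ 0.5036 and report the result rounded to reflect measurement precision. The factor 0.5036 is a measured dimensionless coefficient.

92.9 g

54.1 g − 7.31 g = 46.79 g; the difference is limited to 1 decimal place (3 s.f.).
Carrying full precision, 46.79 ÷ 0.5036 = 92.9110405083… g; 0.5036 has 4 s.f., so the result keeps min(3, 4) = 3 s.f.
Rounded to 3 significant figures: 92.9 g.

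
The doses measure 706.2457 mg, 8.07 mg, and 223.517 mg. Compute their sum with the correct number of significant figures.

937.83 mg

706.2457 mg + 8.07 mg + 223.517 mg = 937.8327 mg.
Addition/subtraction keeps the fewest decimal places: 706.2457 → 4 decimal places, 8.07 → 2 decimal places, 223.517 → 3 decimal places; limit is 2.
Rounded to 2 decimal places: 937.83 mg.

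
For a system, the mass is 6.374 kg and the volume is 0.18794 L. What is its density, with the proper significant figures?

density = 6.374 kg ÷ 0.18794 L = 33.9150792806… kg/L.
6.374 has 4 significant figures; 0.18794 has 5.
Division/multiplication keeps the fewest: 4 significant figures.
Rounded: 33.92 kg/L.

33.92 kg/L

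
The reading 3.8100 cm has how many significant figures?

3.8100: trailing zeros after a decimal point are significant.

5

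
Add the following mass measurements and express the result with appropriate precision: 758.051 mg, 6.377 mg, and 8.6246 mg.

773.053 mg

758.051 mg + 6.377 mg + 8.6246 mg = 773.0526 mg.
Addition/subtraction keeps the fewest decimal places: 758.051 → 3 decimal places, 6.377 → 3 decimal places, 8.6246 → 4 decimal places; limit is 3.
Rounded to 3 decimal places: 773.053 mg.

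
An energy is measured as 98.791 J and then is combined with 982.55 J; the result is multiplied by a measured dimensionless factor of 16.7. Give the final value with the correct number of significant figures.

1.81 × 10⁴ J

98.791 J + 982.55 J = 1081.341 J; the sum is limited to 2 decimal places (6 s.f.).
Carrying full precision, 1081.341 × 16.7 = 18058.3947 J; 16.7 has 3 s.f., so the result keeps min(6, 3) = 3 s.f.
Rounded to 3 significant figures: 1.81 × 10⁴ J.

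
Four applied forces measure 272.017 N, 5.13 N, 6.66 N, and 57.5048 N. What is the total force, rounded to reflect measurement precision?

341.31 N

272.017 N + 5.13 N + 6.66 N + 57.5048 N = 341.3118 N.
Addition/subtraction keeps the fewest decimal places: 272.017 → 3 decimal places, 5.13 → 2 decimal places, 6.66 → 2 decimal places, 57.5048 → 4 decimal places; limit is 2.
Rounded to 2 decimal places: 341.31 N.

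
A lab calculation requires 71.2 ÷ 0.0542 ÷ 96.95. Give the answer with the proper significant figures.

71.2 ÷ 0.0542 ÷ 96.95 = 13.5498002737…
Multiplication/division keeps the fewest significant figures: 71.2 → 3 s.f., 0.0542 → 3 s.f., 96.95 → 4 s.f.; limit is 3.
Rounded to 3 significant figures: 13.5.

13.5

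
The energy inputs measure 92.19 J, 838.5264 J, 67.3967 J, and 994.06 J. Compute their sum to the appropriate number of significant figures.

92.19 J + 838.5264 J + 67.3967 J + 994.06 J = 1992.1731 J.
Addition/subtraction keeps the fewest decimal places: 92.19 → 2 decimal places, 838.5264 → 4 decimal places, 67.3967 → 4 decimal places, 994.06 → 2 decimal places; limit is 2.
Rounded to 2 decimal places: 1992.17 J.

1992.17 J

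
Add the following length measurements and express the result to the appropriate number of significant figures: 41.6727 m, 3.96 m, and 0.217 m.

41.6727 m + 3.96 m + 0.217 m = 45.8497 m.
Addition/subtraction keeps the fewest decimal places: 41.6727 → 4 decimal places, 3.96 → 2 decimal places, 0.217 → 3 decimal places; limit is 2.
Rounded to 2 decimal places: 45.85 m.

45.85 m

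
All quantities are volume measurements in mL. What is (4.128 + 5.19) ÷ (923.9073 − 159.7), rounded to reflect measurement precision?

4.128 + 5.19 = 9.318, limited to 2 d.p. → 3 s.f.; 923.9073 − 159.7 = 764.2073, limited to 1 d.p. → 4 s.f.
Carrying full precision, 9.318 ÷ 764.2073 = 0.0121930266827…; keep min(3, 4) = 3 s.f.
Rounded to 3 significant figures: 0.0122.

0.0122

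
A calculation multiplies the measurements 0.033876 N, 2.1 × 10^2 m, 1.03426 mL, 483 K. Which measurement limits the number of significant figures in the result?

0.033876 N → 5 s.f.; 2.1 × 10^2 m → 2 s.f.; 1.03426 mL → 6 s.f.; 483 K → 3 s.f.
The fewest is 2 significant figures, from 2.1 × 10^2 m.

2.1 × 10^2 m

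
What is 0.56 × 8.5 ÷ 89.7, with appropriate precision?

0.053

0.56 × 8.5 ÷ 89.7 = 0.0530657748049…
Multiplication/division keeps the fewest significant figures: 0.56 → 2 s.f., 8.5 → 2 s.f., 89.7 → 3 s.f.; limit is 2.
Rounded to 2 significant figures: 0.053.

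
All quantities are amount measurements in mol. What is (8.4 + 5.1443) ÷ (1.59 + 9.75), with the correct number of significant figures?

1.19

8.4 + 5.1443 = 13.5443, limited to 1 d.p. → 3 s.f.; 1.59 + 9.75 = 11.34, limited to 2 d.p. → 4 s.f.
Carrying full precision, 13.5443 ÷ 11.34 = 1.19438271605…; keep min(3, 4) = 3 s.f.
Rounded to 3 significant figures: 1.19.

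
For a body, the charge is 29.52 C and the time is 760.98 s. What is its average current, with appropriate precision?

average current = 29.52 C ÷ 760.98 s = 0.0387920838918… A.
29.52 has 4 significant figures; 760.98 has 5.
Division/multiplication keeps the fewest: 4 significant figures.
Rounded: 0.03879 A.

0.03879 A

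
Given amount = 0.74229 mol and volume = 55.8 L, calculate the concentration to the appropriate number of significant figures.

0.0133 mol/L

concentration = 0.74229 mol ÷ 55.8 L = 0.013302688172… mol/L.
0.74229 has 5 significant figures; 55.8 has 3.
Division/multiplication keeps the fewest: 3 significant figures.
Rounded: 0.0133 mol/L.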